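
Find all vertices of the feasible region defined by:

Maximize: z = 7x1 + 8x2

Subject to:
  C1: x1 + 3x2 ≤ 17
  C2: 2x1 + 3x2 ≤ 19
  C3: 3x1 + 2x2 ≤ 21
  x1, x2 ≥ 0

(0, 0), (7, 0), (5, 3), (2, 5), (0, 5.667)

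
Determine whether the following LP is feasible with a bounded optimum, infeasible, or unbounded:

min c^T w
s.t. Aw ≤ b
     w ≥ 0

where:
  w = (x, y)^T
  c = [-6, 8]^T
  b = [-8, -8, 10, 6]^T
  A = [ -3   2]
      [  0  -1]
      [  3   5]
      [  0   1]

Infeasible (no feasible solution exists)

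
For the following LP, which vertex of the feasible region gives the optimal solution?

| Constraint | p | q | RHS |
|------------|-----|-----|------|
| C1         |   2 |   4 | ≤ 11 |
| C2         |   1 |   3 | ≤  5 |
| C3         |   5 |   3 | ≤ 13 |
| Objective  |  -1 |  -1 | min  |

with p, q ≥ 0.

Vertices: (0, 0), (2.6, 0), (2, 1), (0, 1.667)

Evaluate the objective at each vertex of the feasible region:
  z(0, 0) = 0
  z(2.6, 0) = -2.6
  z(2, 1) = -3  ←
  z(0, 1.667) = -1.667
The minimum is at p = 2, q = 1.

(2, 1)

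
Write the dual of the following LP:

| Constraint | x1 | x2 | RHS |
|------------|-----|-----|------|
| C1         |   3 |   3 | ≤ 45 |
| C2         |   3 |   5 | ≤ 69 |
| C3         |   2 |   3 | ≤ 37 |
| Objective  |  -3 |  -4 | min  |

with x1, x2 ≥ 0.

Primal min cᵀx s.t. Ax ≤ b, x ≥ 0  →  Dual max −bᵀy s.t. Aᵀy ≥ −c, y ≥ 0.

Maximize: z = -45y1 - 69y2 - 37y3

Subject to:
  3y1 + 3y2 + 2y3 ≥ 3
  3y1 + 5y2 + 3y3 ≥ 4
  y1, y2, y3 ≥ 0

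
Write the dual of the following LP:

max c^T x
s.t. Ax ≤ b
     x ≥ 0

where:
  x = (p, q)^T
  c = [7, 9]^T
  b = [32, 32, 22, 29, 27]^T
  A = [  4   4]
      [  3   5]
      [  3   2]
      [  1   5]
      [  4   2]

Primal max cᵀx s.t. Ax ≤ b, x ≥ 0  →  Dual min bᵀy s.t. Aᵀy ≥ c, y ≥ 0.

Minimize: z = 32y1 + 32y2 + 22y3 + 29y4 + 27y5

Subject to:
  4y1 + 3y2 + 3y3 + y4 + 4y5 ≥ 7
  4y1 + 5y2 + 2y3 + 5y4 + 2y5 ≥ 9
  y1, y2, y3, y4, y5 ≥ 0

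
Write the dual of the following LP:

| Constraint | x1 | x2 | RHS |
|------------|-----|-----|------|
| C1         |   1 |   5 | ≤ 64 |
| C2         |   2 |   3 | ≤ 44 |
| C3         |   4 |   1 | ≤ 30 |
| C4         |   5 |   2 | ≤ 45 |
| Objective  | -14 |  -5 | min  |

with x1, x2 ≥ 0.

Primal min cᵀx s.t. Ax ≤ b, x ≥ 0  →  Dual max −bᵀy s.t. Aᵀy ≥ −c, y ≥ 0.

Maximize: z = -64y1 - 44y2 - 30y3 - 45y4

Subject to:
  y1 + 2y2 + 4y3 + 5y4 ≥ 14
  5y1 + 3y2 + y3 + 2y4 ≥ 5
  y1, y2, y3, y4 ≥ 0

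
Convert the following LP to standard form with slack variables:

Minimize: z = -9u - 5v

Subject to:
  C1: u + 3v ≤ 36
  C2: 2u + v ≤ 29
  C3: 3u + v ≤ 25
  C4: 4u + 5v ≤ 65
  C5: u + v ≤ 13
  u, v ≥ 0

min z = -9u - 5v

s.t.
  u + 3v + s1 = 36
  2u + v + s2 = 29
  3u + v + s3 = 25
  4u + 5v + s4 = 65
  u + v + s5 = 13
  u, v, s1, s2, s3, s4, s5 ≥ 0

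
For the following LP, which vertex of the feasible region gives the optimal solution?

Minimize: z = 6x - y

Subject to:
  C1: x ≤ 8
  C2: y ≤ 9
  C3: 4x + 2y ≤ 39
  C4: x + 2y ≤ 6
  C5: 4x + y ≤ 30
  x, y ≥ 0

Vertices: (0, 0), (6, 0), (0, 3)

Evaluate the objective at each vertex of the feasible region:
  z(0, 0) = 0
  z(6, 0) = 36
  z(0, 3) = -3  ←
The minimum is at x = 0, y = 3.

(0, 3)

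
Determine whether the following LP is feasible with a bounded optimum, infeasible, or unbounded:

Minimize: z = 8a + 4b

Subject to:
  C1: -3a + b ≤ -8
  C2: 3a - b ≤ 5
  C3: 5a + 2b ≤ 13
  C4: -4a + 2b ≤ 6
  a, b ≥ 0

Infeasible (no feasible solution exists)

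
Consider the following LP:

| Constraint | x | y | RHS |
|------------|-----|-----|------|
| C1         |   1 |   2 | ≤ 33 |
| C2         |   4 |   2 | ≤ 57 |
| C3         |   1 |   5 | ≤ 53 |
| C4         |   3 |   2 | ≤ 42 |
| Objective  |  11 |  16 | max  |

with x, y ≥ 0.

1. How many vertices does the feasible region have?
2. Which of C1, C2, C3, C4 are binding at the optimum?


1. 4
2. C3, C4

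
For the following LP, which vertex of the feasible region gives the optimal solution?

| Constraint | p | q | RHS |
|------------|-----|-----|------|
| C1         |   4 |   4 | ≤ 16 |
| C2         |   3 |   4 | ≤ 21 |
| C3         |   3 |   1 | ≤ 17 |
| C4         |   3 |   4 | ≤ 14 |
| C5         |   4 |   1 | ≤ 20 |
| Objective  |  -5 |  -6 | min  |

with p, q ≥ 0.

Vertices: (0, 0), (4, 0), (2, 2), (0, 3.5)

Evaluate the objective at each vertex of the feasible region:
  z(0, 0) = 0
  z(4, 0) = -20
  z(2, 2) = -22  ←
  z(0, 3.5) = -21
The minimum is at p = 2, q = 2.

(2, 2)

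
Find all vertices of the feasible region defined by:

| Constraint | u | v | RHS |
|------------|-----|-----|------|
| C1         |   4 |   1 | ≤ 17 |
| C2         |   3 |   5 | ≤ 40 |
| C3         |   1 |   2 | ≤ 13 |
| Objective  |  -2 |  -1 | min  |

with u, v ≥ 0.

(0, 0), (4.25, 0), (3, 5), (0, 6.5)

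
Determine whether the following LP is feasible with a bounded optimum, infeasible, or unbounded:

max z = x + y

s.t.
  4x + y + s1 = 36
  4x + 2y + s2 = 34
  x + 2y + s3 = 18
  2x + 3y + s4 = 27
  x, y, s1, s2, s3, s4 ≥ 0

Feasible with a bounded optimal solution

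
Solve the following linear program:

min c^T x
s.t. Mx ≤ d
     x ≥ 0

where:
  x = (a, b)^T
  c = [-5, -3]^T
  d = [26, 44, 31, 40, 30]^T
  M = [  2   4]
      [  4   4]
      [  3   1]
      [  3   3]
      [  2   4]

Evaluate the objective at each vertex of the feasible region:
  z(0, 0) = 0
  z(10.33, 0) = -51.67
  z(10, 1) = -53  ←
  z(9, 2) = -51
  z(0, 6.5) = -19.5
The minimum is at a = 10, b = 1.

a = 10, b = 1, z = -53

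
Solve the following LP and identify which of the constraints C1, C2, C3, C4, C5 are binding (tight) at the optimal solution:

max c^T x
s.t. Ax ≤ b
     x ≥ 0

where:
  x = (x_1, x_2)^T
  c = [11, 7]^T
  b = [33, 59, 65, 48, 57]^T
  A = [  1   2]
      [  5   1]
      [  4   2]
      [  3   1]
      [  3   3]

At x_1 = 10, x_2 = 9, compute slack b - a·x for each constraint:
  C1: 33 − 28 = 5  (slack)
  C2: 59 − 59 = 0  (binding)
  C3: 65 − 58 = 7  (slack)
  C4: 48 − 39 = 9  (slack)
  C5: 57 − 57 = 0  (binding)

Optimal: x_1 = 10, x_2 = 9
Binding: C2, C5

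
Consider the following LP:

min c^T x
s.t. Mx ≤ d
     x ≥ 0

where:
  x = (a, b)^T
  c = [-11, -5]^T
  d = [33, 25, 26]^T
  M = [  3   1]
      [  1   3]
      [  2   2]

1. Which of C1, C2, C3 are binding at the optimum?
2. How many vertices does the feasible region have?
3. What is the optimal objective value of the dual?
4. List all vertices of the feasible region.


1. C1, C3
2. 5
3. -125
4. (0, 0), (11, 0), (10, 3), (7, 6), (0, 8.333)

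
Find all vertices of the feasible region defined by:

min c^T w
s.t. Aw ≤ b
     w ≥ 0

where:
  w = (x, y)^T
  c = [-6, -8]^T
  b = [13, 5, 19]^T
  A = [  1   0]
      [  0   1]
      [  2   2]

(0, 0), (9.5, 0), (4.5, 5), (0, 5)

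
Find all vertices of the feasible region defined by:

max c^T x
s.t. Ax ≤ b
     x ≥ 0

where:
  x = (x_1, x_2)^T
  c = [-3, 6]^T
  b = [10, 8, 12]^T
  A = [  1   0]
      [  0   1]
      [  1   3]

(0, 0), (10, 0), (10, 0.6667), (0, 4)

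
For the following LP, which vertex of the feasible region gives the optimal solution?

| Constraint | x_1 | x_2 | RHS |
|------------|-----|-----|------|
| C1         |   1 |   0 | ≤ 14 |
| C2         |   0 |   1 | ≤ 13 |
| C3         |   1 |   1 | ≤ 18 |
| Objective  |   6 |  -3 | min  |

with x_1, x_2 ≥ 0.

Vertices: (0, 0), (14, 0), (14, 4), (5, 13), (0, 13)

Evaluate the objective at each vertex of the feasible region:
  z(0, 0) = 0
  z(14, 0) = 84
  z(14, 4) = 72
  z(5, 13) = -9
  z(0, 13) = -39  ←
The minimum is at x_1 = 0, x_2 = 13.

(0, 13)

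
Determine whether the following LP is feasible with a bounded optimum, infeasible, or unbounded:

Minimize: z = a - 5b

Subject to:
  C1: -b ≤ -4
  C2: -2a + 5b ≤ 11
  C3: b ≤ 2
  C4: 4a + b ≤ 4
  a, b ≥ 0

Infeasible (no feasible solution exists)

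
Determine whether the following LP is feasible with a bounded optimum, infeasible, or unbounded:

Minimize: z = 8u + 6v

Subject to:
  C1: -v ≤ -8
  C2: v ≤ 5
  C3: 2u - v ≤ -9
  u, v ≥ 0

Infeasible (no feasible solution exists)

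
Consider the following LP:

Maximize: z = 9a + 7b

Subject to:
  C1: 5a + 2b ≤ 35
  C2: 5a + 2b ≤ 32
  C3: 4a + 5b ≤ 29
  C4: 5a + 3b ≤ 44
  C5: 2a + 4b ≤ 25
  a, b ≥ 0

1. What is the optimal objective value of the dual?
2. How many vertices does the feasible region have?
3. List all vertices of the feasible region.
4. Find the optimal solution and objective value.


1. 61
2. 4
3. (0, 0), (6.4, 0), (6, 1), (0, 5.8)
4. a = 6, b = 1, z = 61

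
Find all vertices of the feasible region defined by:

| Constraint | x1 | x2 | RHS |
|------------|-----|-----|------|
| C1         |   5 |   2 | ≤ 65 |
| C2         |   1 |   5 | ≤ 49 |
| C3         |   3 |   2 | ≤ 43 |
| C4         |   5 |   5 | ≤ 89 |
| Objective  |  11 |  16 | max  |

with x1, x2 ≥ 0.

(0, 0), (13, 0), (11, 5), (9, 8), (0, 9.8)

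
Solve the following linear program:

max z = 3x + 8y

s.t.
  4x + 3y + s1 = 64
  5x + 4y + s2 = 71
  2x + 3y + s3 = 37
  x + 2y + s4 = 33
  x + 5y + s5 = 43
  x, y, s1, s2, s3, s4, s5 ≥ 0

Evaluate the objective at each vertex of the feasible region:
  z(0, 0) = 0
  z(14.2, 0) = 42.6
  z(9.286, 6.143) = 77
  z(8, 7) = 80  ←
  z(0, 8.6) = 68.8
The maximum is at x = 8, y = 7.

x = 8, y = 7, z = 80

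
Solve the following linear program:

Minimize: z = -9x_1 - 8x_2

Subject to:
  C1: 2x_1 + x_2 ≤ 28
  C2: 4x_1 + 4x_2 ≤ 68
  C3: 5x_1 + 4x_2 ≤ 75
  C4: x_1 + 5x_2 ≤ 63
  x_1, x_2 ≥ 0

Evaluate the objective at each vertex of the feasible region:
  z(0, 0) = 0
  z(14, 0) = -126
  z(12.33, 3.333) = -137.7
  z(7, 10) = -143  ←
  z(5.5, 11.5) = -141.5
  z(0, 12.6) = -100.8
The minimum is at x_1 = 7, x_2 = 10.

x_1 = 7, x_2 = 10, z = -143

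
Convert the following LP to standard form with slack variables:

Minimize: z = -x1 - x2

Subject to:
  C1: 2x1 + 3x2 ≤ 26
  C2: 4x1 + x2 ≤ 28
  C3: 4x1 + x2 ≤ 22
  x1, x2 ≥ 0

min z = -x1 - x2

s.t.
  2x1 + 3x2 + s1 = 26
  4x1 + x2 + s2 = 28
  4x1 + x2 + s3 = 22
  x1, x2, s1, s2, s3 ≥ 0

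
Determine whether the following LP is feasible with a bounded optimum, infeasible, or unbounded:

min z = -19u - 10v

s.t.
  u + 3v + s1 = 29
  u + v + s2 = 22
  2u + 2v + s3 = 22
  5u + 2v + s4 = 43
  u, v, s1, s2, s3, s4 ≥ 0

Feasible with a bounded optimal solution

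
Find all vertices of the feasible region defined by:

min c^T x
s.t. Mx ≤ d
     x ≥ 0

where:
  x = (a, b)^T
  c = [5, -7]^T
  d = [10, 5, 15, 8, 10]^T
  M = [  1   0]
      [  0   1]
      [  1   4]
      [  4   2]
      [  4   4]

(0, 0), (2, 0), (1.5, 1), (0, 2.5)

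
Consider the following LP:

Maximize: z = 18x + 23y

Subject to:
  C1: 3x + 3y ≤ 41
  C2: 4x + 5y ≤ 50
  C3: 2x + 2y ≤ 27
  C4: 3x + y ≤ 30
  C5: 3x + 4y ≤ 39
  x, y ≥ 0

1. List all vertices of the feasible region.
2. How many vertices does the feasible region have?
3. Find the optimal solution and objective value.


1. (0, 0), (10, 0), (9.091, 2.727), (5, 6), (0, 9.75)
2. 5
3. x = 5, y = 6, z = 228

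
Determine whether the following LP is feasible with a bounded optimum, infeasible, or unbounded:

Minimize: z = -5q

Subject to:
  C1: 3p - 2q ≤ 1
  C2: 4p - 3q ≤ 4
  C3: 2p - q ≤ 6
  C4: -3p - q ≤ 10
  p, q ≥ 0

Unbounded (objective can decrease without bound)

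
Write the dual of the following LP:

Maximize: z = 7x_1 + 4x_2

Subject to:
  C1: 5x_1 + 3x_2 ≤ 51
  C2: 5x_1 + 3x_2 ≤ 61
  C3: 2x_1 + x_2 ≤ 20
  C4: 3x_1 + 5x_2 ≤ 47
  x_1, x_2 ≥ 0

Primal max cᵀx s.t. Ax ≤ b, x ≥ 0  →  Dual min bᵀy s.t. Aᵀy ≥ c, y ≥ 0.

Minimize: z = 51y1 + 61y2 + 20y3 + 47y4

Subject to:
  5y1 + 5y2 + 2y3 + 3y4 ≥ 7
  3y1 + 3y2 + y3 + 5y4 ≥ 4
  y1, y2, y3, y4 ≥ 0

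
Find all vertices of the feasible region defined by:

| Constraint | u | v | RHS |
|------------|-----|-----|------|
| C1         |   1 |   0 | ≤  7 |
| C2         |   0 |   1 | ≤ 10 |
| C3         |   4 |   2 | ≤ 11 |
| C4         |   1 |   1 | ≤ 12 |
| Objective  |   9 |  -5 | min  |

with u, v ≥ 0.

(0, 0), (2.75, 0), (0, 5.5)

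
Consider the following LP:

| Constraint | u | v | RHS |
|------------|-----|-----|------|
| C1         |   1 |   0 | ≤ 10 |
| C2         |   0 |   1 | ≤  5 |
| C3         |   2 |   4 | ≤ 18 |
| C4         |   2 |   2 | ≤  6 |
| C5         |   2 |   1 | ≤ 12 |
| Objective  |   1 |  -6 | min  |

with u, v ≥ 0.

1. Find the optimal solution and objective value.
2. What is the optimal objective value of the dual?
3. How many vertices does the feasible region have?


1. u = 0, v = 3, z = -18
2. -18
3. 3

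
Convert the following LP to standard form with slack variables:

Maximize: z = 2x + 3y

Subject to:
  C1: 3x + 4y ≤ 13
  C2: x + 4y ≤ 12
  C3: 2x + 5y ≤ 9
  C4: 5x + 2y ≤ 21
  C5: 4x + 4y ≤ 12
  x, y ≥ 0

max z = 2x + 3y

s.t.
  3x + 4y + s1 = 13
  x + 4y + s2 = 12
  2x + 5y + s3 = 9
  5x + 2y + s4 = 21
  4x + 4y + s5 = 12
  x, y, s1, s2, s3, s4, s5 ≥ 0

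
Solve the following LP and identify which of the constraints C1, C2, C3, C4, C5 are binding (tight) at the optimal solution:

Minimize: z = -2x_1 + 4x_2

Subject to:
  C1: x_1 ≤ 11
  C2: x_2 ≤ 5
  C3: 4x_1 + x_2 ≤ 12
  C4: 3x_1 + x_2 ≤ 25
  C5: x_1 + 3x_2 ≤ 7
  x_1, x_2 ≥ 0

At x_1 = 3, x_2 = 0, compute slack b - a·x for each constraint:
  C1: 11 − 3 = 8  (slack)
  C2: 5 − 0 = 5  (slack)
  C3: 12 − 12 = 0  (binding)
  C4: 25 − 9 = 16  (slack)
  C5: 7 − 3 = 4  (slack)

Optimal: x_1 = 3, x_2 = 0
Binding: C3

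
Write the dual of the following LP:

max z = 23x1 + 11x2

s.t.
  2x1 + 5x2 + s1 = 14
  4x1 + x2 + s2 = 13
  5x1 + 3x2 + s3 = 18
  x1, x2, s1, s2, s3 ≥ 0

Primal max cᵀx s.t. Ax ≤ b, x ≥ 0  →  Dual min bᵀy s.t. Aᵀy ≥ c, y ≥ 0.

Minimize: z = 14y1 + 13y2 + 18y3

Subject to:
  2y1 + 4y2 + 5y3 ≥ 23
  5y1 + y2 + 3y3 ≥ 11
  y1, y2, y3 ≥ 0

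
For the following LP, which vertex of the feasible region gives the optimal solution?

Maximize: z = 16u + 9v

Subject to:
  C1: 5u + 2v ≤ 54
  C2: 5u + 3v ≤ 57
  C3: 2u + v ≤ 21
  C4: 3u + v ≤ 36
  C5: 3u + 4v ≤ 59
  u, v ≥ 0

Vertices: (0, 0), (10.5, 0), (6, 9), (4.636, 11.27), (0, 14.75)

Evaluate the objective at each vertex of the feasible region:
  z(0, 0) = 0
  z(10.5, 0) = 168
  z(6, 9) = 177  ←
  z(4.636, 11.27) = 175.6
  z(0, 14.75) = 132.8
The maximum is at u = 6, v = 9.

(6, 9)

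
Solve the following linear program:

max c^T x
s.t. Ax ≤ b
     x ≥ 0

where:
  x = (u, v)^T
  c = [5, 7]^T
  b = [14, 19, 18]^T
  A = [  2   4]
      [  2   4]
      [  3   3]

Evaluate the objective at each vertex of the feasible region:
  z(0, 0) = 0
  z(6, 0) = 30
  z(5, 1) = 32  ←
  z(0, 3.5) = 24.5
The maximum is at u = 5, v = 1.

u = 5, v = 1, z = 32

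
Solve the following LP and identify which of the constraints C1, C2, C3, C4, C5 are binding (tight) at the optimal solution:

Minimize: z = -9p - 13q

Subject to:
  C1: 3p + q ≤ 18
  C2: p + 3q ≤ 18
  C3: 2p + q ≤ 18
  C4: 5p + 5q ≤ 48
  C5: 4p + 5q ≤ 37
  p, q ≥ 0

At p = 3, q = 5, compute slack b - a·x for each constraint:
  C1: 18 − 14 = 4  (slack)
  C2: 18 − 18 = 0  (binding)
  C3: 18 − 11 = 7  (slack)
  C4: 48 − 40 = 8  (slack)
  C5: 37 − 37 = 0  (binding)

Optimal: p = 3, q = 5
Binding: C2, C5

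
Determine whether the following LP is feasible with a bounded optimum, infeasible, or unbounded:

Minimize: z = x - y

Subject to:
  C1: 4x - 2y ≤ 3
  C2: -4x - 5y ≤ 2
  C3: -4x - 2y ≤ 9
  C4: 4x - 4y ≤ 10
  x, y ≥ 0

Unbounded (objective can decrease without bound)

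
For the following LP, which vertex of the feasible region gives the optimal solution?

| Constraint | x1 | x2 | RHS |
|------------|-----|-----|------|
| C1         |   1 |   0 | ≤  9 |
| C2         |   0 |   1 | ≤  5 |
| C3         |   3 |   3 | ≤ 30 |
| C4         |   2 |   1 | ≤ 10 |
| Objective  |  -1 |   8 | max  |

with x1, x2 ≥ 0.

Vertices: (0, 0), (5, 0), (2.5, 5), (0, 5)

Evaluate the objective at each vertex of the feasible region:
  z(0, 0) = 0
  z(5, 0) = -5
  z(2.5, 5) = 37.5
  z(0, 5) = 40  ←
The maximum is at x1 = 0, x2 = 5.

(0, 5)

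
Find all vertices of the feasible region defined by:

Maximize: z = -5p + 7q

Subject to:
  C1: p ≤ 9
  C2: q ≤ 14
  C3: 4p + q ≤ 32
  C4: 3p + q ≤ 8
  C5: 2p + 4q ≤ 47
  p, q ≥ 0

(0, 0), (2.667, 0), (0, 8)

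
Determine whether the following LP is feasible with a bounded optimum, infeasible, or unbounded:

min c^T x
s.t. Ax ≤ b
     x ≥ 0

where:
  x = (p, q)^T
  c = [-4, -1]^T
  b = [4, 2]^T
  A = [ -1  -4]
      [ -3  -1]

Unbounded (objective can decrease without bound)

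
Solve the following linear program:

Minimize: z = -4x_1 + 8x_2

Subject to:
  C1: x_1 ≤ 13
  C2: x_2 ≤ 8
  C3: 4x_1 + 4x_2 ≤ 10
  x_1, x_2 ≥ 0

Evaluate the objective at each vertex of the feasible region:
  z(0, 0) = 0
  z(2.5, 0) = -10  ←
  z(0, 2.5) = 20
The minimum is at x_1 = 2.5, x_2 = 0.

x_1 = 2.5, x_2 = 0, z = -10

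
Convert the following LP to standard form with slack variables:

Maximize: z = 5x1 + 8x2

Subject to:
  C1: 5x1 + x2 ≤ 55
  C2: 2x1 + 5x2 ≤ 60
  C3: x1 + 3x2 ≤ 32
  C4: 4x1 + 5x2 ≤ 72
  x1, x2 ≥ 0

max z = 5x1 + 8x2

s.t.
  5x1 + x2 + s1 = 55
  2x1 + 5x2 + s2 = 60
  x1 + 3x2 + s3 = 32
  4x1 + 5x2 + s4 = 72
  x1, x2, s1, s2, s3, s4 ≥ 0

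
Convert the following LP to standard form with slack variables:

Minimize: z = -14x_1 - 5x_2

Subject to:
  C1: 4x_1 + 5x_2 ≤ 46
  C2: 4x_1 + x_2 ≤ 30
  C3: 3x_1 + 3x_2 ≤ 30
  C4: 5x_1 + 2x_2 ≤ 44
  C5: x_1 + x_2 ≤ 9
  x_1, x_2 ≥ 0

min z = -14x_1 - 5x_2

s.t.
  4x_1 + 5x_2 + s1 = 46
  4x_1 + x_2 + s2 = 30
  3x_1 + 3x_2 + s3 = 30
  5x_1 + 2x_2 + s4 = 44
  x_1 + x_2 + s5 = 9
  x_1, x_2, s1, s2, s3, s4, s5 ≥ 0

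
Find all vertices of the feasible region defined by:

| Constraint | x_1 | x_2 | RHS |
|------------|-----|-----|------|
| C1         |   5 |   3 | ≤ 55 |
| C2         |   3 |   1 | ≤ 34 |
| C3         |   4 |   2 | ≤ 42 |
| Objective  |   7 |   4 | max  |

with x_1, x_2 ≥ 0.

(0, 0), (10.5, 0), (8, 5), (0, 18.33)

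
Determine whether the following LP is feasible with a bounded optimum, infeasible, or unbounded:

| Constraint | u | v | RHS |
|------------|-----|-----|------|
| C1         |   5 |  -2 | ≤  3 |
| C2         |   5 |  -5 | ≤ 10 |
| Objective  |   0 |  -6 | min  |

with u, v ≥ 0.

Unbounded (objective can decrease without bound)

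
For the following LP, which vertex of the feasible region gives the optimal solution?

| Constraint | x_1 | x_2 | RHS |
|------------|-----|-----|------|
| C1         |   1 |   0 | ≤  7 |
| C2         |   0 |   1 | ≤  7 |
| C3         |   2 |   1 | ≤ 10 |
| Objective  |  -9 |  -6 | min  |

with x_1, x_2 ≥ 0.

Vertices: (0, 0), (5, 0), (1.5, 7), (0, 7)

Evaluate the objective at each vertex of the feasible region:
  z(0, 0) = 0
  z(5, 0) = -45
  z(1.5, 7) = -55.5  ←
  z(0, 7) = -42
The minimum is at x_1 = 1.5, x_2 = 7.

(1.5, 7)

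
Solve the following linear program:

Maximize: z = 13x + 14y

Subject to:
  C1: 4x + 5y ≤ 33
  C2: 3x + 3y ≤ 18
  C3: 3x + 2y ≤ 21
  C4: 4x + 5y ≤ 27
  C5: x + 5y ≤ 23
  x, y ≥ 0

Evaluate the objective at each vertex of the feasible region:
  z(0, 0) = 0
  z(6, 0) = 78
  z(3, 3) = 81  ←
  z(1.333, 4.333) = 78
  z(0, 4.6) = 64.4
The maximum is at x = 3, y = 3.

x = 3, y = 3, z = 81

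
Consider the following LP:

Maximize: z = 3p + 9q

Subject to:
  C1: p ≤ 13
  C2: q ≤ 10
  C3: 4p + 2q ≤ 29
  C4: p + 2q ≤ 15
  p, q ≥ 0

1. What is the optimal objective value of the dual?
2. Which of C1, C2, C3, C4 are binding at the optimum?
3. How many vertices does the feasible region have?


1. 67.5
2. C4
3. 4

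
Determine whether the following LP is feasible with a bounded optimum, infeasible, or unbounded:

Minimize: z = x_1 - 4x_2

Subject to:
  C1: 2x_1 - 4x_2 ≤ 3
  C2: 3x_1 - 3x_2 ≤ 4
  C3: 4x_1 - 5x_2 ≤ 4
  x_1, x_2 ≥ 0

Unbounded (objective can decrease without bound)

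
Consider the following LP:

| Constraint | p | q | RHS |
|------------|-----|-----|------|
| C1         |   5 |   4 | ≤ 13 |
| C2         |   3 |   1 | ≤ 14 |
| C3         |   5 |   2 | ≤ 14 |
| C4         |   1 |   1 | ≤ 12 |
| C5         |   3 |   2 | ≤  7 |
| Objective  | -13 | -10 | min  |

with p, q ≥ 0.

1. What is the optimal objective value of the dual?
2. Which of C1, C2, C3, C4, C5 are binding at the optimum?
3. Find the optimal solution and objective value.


1. -33
2. C1, C5
3. p = 1, q = 2, z = -33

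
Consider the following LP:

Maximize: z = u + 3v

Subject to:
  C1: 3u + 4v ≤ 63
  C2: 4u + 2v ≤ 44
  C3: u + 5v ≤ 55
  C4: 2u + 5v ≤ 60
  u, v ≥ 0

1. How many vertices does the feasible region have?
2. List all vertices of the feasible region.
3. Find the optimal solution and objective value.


1. 5
2. (0, 0), (11, 0), (6.25, 9.5), (5, 10), (0, 11)
3. u = 5, v = 10, z = 35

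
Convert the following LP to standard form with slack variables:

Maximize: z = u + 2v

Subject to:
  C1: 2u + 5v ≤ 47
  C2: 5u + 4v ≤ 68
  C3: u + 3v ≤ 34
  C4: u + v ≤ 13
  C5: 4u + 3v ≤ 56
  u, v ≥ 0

max z = u + 2v

s.t.
  2u + 5v + s1 = 47
  5u + 4v + s2 = 68
  u + 3v + s3 = 34
  u + v + s4 = 13
  4u + 3v + s5 = 56
  u, v, s1, s2, s3, s4, s5 ≥ 0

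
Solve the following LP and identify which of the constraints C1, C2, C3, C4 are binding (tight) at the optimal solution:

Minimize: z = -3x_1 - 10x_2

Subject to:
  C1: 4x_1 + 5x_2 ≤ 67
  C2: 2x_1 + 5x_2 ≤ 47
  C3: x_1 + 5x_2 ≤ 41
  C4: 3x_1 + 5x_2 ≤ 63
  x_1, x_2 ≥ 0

At x_1 = 6, x_2 = 7, compute slack b - a·x for each constraint:
  C1: 67 − 59 = 8  (slack)
  C2: 47 − 47 = 0  (binding)
  C3: 41 − 41 = 0  (binding)
  C4: 63 − 53 = 10  (slack)

Optimal: x_1 = 6, x_2 = 7
Binding: C2, C3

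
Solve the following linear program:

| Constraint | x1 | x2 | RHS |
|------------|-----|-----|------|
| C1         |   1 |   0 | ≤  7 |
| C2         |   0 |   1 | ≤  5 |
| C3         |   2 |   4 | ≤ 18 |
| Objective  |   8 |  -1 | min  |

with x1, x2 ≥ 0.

Evaluate the objective at each vertex of the feasible region:
  z(0, 0) = 0
  z(7, 0) = 56
  z(7, 1) = 55
  z(0, 4.5) = -4.5  ←
The minimum is at x1 = 0, x2 = 4.5.

x1 = 0, x2 = 4.5, z = -4.5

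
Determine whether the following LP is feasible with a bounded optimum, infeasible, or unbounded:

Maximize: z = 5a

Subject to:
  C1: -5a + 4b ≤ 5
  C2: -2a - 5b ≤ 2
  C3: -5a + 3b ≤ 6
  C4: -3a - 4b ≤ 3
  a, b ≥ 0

Unbounded (objective can increase without bound)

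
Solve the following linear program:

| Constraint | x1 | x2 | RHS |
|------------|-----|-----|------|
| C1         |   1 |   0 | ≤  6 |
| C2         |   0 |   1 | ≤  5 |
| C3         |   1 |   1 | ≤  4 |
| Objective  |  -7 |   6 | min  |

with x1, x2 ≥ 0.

Evaluate the objective at each vertex of the feasible region:
  z(0, 0) = 0
  z(4, 0) = -28  ←
  z(0, 4) = 24
The minimum is at x1 = 4, x2 = 0.

x1 = 4, x2 = 0, z = -28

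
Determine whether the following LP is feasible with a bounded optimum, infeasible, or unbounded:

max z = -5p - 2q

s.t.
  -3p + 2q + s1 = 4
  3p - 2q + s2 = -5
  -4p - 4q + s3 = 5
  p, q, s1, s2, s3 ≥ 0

Infeasible (no feasible solution exists)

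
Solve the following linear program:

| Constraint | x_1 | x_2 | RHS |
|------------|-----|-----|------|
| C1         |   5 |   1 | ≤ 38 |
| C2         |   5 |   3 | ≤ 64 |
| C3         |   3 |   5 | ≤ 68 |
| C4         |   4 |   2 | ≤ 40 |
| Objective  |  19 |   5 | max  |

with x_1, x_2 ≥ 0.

Evaluate the objective at each vertex of the feasible region:
  z(0, 0) = 0
  z(7.6, 0) = 144.4
  z(6, 8) = 154  ←
  z(4.571, 10.86) = 141.1
  z(0, 13.6) = 68
The maximum is at x_1 = 6, x_2 = 8.

x_1 = 6, x_2 = 8, z = 154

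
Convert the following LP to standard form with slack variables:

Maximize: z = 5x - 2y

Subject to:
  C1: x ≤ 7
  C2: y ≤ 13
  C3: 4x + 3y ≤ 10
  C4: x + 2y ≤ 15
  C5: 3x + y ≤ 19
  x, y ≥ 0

max z = 5x - 2y

s.t.
  x + s1 = 7
  y + s2 = 13
  4x + 3y + s3 = 10
  x + 2y + s4 = 15
  3x + y + s5 = 19
  x, y, s1, s2, s3, s4, s5 ≥ 0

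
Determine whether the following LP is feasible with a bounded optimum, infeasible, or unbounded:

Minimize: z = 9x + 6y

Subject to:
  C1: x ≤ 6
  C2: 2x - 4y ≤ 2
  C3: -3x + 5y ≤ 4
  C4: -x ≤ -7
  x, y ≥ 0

Infeasible (no feasible solution exists)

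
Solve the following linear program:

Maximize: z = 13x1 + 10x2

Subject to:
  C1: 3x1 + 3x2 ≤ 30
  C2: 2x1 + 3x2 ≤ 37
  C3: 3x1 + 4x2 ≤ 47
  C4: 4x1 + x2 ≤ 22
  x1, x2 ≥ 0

Evaluate the objective at each vertex of the feasible region:
  z(0, 0) = 0
  z(5.5, 0) = 71.5
  z(4, 6) = 112  ←
  z(0, 10) = 100
The maximum is at x1 = 4, x2 = 6.

x1 = 4, x2 = 6, z = 112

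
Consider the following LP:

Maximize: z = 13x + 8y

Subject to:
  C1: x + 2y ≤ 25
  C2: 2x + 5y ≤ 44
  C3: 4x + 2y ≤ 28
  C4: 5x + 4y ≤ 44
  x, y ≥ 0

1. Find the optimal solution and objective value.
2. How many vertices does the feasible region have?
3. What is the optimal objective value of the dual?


1. x = 4, y = 6, z = 100
2. 5
3. 100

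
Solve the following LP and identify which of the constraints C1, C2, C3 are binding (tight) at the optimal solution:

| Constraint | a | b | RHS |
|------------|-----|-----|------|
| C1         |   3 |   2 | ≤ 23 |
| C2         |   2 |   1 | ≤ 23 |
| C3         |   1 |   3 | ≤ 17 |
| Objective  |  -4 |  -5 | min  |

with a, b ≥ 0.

At a = 5, b = 4, compute slack b - a·x for each constraint:
  C1: 23 − 23 = 0  (binding)
  C2: 23 − 14 = 9  (slack)
  C3: 17 − 17 = 0  (binding)

Optimal: a = 5, b = 4
Binding: C1, C3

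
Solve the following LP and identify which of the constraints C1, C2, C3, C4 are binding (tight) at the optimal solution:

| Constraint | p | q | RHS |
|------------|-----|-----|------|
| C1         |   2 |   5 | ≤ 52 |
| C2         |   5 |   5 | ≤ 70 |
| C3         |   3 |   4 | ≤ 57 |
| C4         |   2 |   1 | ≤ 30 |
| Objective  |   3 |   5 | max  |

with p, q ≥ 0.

At p = 6, q = 8, compute slack b - a·x for each constraint:
  C1: 52 − 52 = 0  (binding)
  C2: 70 − 70 = 0  (binding)
  C3: 57 − 50 = 7  (slack)
  C4: 30 − 20 = 10  (slack)

Optimal: p = 6, q = 8
Binding: C1, C2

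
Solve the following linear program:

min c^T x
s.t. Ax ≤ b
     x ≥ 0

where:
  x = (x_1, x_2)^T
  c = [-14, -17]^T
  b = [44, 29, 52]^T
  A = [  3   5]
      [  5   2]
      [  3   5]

Evaluate the objective at each vertex of the feasible region:
  z(0, 0) = 0
  z(5.8, 0) = -81.2
  z(3, 7) = -161  ←
  z(0, 8.8) = -149.6
The minimum is at x_1 = 3, x_2 = 7.

x_1 = 3, x_2 = 7, z = -161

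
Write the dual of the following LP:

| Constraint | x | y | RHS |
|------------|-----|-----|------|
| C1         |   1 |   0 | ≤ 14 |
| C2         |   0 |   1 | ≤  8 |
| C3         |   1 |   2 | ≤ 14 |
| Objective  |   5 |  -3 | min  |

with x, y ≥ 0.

Primal min cᵀx s.t. Ax ≤ b, x ≥ 0  →  Dual max −bᵀy s.t. Aᵀy ≥ −c, y ≥ 0.

Maximize: z = -14y1 - 8y2 - 14y3

Subject to:
  y1 + y3 ≥ -5
  y2 + 2y3 ≥ 3
  y1, y2, y3 ≥ 0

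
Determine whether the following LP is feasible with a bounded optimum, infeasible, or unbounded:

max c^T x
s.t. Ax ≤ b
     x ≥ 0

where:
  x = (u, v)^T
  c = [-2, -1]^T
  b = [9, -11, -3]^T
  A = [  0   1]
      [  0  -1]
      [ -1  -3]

Infeasible (no feasible solution exists)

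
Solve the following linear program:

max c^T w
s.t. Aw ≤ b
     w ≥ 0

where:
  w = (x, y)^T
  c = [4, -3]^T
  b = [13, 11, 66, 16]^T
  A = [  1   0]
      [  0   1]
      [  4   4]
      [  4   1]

Evaluate the objective at each vertex of the feasible region:
  z(0, 0) = 0
  z(4, 0) = 16  ←
  z(1.25, 11) = -28
  z(0, 11) = -33
The maximum is at x = 4, y = 0.

x = 4, y = 0, z = 16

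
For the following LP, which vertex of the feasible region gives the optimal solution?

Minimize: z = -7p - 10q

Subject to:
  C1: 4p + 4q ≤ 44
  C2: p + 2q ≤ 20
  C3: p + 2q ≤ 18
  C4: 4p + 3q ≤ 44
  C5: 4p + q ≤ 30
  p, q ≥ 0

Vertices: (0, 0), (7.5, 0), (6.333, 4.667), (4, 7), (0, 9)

Evaluate the objective at each vertex of the feasible region:
  z(0, 0) = 0
  z(7.5, 0) = -52.5
  z(6.333, 4.667) = -91
  z(4, 7) = -98  ←
  z(0, 9) = -90
The minimum is at p = 4, q = 7.

(4, 7)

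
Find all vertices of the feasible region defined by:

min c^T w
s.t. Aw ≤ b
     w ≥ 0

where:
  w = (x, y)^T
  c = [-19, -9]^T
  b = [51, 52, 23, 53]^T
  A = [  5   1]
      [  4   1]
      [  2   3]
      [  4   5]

(0, 0), (10.2, 0), (10, 1), (0, 7.667)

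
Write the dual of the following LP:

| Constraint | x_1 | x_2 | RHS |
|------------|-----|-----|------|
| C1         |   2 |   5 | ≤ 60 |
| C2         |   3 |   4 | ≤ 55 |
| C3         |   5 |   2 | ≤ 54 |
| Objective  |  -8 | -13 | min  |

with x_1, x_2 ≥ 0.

Primal min cᵀx s.t. Ax ≤ b, x ≥ 0  →  Dual max −bᵀy s.t. Aᵀy ≥ −c, y ≥ 0.

Maximize: z = -60y1 - 55y2 - 54y3

Subject to:
  2y1 + 3y2 + 5y3 ≥ 8
  5y1 + 4y2 + 2y3 ≥ 13
  y1, y2, y3 ≥ 0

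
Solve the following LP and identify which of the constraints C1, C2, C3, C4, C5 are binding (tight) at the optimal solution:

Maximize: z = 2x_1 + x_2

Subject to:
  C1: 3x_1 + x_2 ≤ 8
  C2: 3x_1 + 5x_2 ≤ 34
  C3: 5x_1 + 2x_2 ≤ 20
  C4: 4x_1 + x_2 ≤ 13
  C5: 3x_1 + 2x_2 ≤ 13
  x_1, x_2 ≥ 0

At x_1 = 1, x_2 = 5, compute slack b - a·x for each constraint:
  C1: 8 − 8 = 0  (binding)
  C2: 34 − 28 = 6  (slack)
  C3: 20 − 15 = 5  (slack)
  C4: 13 − 9 = 4  (slack)
  C5: 13 − 13 = 0  (binding)

Optimal: x_1 = 1, x_2 = 5
Binding: C1, C5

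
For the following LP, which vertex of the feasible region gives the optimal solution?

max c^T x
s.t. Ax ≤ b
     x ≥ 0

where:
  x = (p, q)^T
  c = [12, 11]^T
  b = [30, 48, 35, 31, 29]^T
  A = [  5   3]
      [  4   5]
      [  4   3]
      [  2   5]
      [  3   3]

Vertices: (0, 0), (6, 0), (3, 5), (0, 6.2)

Evaluate the objective at each vertex of the feasible region:
  z(0, 0) = 0
  z(6, 0) = 72
  z(3, 5) = 91  ←
  z(0, 6.2) = 68.2
The maximum is at p = 3, q = 5.

(3, 5)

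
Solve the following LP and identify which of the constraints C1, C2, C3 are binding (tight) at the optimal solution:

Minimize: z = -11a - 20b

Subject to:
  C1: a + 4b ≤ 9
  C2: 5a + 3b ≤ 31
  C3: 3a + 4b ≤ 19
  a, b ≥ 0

At a = 5, b = 1, compute slack b - a·x for each constraint:
  C1: 9 − 9 = 0  (binding)
  C2: 31 − 28 = 3  (slack)
  C3: 19 − 19 = 0  (binding)

Optimal: a = 5, b = 1
Binding: C1, C3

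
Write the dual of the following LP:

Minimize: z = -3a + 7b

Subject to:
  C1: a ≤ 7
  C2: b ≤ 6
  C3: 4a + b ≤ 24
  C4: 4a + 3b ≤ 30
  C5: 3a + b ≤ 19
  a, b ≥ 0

Primal min cᵀx s.t. Ax ≤ b, x ≥ 0  →  Dual max −bᵀy s.t. Aᵀy ≥ −c, y ≥ 0.

Maximize: z = -7y1 - 6y2 - 24y3 - 30y4 - 19y5

Subject to:
  y1 + 4y3 + 4y4 + 3y5 ≥ 3
  y2 + y3 + 3y4 + y5 ≥ -7
  y1, y2, y3, y4, y5 ≥ 0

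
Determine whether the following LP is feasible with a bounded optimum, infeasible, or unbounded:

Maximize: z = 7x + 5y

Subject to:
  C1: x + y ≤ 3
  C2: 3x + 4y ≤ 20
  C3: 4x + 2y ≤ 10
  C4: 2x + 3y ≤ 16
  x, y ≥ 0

Feasible with a bounded optimal solution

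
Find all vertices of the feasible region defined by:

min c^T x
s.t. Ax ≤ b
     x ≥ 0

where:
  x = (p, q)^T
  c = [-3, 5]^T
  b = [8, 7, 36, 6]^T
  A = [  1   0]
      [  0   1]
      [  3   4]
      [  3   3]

(0, 0), (2, 0), (0, 2)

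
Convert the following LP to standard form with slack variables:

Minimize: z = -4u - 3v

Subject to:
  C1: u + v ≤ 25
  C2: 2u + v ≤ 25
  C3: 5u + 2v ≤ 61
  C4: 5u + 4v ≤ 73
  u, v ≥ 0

min z = -4u - 3v

s.t.
  u + v + s1 = 25
  2u + v + s2 = 25
  5u + 2v + s3 = 61
  5u + 4v + s4 = 73
  u, v, s1, s2, s3, s4 ≥ 0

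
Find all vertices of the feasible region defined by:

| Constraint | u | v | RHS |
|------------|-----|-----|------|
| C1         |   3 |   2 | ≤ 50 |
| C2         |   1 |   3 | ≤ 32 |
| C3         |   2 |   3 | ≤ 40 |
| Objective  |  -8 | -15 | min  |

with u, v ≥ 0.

(0, 0), (16.67, 0), (14, 4), (8, 8), (0, 10.67)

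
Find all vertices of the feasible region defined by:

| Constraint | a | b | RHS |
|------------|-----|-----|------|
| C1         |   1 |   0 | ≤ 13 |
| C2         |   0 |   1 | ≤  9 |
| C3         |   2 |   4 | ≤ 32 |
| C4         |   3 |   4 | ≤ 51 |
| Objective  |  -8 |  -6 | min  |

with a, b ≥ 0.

(0, 0), (13, 0), (13, 1.5), (0, 8)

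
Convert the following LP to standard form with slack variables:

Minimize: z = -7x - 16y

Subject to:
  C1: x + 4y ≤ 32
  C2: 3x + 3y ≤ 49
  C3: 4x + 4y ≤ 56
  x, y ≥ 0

min z = -7x - 16y

s.t.
  x + 4y + s1 = 32
  3x + 3y + s2 = 49
  4x + 4y + s3 = 56
  x, y, s1, s2, s3 ≥ 0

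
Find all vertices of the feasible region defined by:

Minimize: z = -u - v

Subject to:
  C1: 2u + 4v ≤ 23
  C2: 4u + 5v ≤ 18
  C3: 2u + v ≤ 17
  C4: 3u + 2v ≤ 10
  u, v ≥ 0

(0, 0), (3.333, 0), (2, 2), (0, 3.6)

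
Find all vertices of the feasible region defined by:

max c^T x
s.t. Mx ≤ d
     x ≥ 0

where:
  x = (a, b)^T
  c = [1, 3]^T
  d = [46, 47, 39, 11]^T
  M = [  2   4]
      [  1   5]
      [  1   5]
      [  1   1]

(0, 0), (11, 0), (4, 7), (0, 7.8)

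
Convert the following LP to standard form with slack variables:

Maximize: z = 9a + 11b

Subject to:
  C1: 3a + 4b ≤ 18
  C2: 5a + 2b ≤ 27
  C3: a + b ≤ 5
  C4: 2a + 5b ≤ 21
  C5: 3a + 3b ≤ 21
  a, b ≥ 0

max z = 9a + 11b

s.t.
  3a + 4b + s1 = 18
  5a + 2b + s2 = 27
  a + b + s3 = 5
  2a + 5b + s4 = 21
  3a + 3b + s5 = 21
  a, b, s1, s2, s3, s4, s5 ≥ 0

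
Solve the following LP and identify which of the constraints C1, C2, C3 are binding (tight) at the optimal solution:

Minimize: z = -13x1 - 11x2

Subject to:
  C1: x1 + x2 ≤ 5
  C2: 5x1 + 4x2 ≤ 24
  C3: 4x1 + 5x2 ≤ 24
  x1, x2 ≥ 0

At x1 = 4, x2 = 1, compute slack b - a·x for each constraint:
  C1: 5 − 5 = 0  (binding)
  C2: 24 − 24 = 0  (binding)
  C3: 24 − 21 = 3  (slack)

Optimal: x1 = 4, x2 = 1
Binding: C1, C2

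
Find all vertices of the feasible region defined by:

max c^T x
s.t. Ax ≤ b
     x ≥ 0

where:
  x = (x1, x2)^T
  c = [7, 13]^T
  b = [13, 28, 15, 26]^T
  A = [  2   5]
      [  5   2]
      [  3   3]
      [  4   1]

(0, 0), (5, 0), (4, 1), (0, 2.6)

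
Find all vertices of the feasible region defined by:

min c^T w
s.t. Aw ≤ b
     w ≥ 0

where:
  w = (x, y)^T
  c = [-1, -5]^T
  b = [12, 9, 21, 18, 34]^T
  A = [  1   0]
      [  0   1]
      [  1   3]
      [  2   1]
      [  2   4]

(0, 0), (9, 0), (6.6, 4.8), (0, 7)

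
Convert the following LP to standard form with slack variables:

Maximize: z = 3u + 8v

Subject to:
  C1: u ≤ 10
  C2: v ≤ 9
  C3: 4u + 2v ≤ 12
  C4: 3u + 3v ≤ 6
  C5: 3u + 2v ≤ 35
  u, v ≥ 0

max z = 3u + 8v

s.t.
  u + s1 = 10
  v + s2 = 9
  4u + 2v + s3 = 12
  3u + 3v + s4 = 6
  3u + 2v + s5 = 35
  u, v, s1, s2, s3, s4, s5 ≥ 0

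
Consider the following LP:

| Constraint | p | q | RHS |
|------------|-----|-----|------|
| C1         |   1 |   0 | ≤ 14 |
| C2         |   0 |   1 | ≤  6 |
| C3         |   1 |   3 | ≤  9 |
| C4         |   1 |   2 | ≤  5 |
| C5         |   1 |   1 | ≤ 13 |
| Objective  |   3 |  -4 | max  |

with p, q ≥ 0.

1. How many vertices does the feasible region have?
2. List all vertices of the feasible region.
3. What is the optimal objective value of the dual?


1. 3
2. (0, 0), (5, 0), (0, 2.5)
3. 15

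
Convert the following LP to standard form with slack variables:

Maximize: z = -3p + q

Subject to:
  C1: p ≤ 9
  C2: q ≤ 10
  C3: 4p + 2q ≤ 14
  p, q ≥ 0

max z = -3p + q

s.t.
  p + s1 = 9
  q + s2 = 10
  4p + 2q + s3 = 14
  p, q, s1, s2, s3 ≥ 0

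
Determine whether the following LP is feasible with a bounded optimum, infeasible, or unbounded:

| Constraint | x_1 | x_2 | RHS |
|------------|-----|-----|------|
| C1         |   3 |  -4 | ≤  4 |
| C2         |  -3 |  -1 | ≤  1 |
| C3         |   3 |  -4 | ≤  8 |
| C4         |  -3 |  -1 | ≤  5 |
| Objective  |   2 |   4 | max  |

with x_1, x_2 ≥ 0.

Unbounded (objective can increase without bound)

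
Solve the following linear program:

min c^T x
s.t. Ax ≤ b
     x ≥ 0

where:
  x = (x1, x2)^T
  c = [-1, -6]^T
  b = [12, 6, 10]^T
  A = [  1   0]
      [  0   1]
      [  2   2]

Evaluate the objective at each vertex of the feasible region:
  z(0, 0) = 0
  z(5, 0) = -5
  z(0, 5) = -30  ←
The minimum is at x1 = 0, x2 = 5.

x1 = 0, x2 = 5, z = -30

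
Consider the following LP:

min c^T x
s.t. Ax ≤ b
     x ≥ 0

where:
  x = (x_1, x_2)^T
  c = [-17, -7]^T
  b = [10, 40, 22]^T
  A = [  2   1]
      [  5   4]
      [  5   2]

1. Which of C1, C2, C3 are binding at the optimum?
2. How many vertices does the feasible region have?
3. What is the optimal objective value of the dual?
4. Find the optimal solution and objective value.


1. C1, C3
2. 4
3. -76
4. x_1 = 2, x_2 = 6, z = -76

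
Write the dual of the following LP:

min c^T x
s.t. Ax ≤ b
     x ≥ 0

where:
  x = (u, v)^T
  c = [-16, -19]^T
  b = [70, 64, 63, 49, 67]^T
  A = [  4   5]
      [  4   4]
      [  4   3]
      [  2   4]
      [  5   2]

Primal min cᵀx s.t. Ax ≤ b, x ≥ 0  →  Dual max −bᵀy s.t. Aᵀy ≥ −c, y ≥ 0.

Maximize: z = -70y1 - 64y2 - 63y3 - 49y4 - 67y5

Subject to:
  4y1 + 4y2 + 4y3 + 2y4 + 5y5 ≥ 16
  5y1 + 4y2 + 3y3 + 4y4 + 2y5 ≥ 19
  y1, y2, y3, y4, y5 ≥ 0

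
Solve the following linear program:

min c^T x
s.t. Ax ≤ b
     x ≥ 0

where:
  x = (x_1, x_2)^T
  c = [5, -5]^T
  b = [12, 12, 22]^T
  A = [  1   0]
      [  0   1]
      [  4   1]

Evaluate the objective at each vertex of the feasible region:
  z(0, 0) = 0
  z(5.5, 0) = 27.5
  z(2.5, 12) = -47.5
  z(0, 12) = -60  ←
The minimum is at x_1 = 0, x_2 = 12.

x_1 = 0, x_2 = 12, z = -60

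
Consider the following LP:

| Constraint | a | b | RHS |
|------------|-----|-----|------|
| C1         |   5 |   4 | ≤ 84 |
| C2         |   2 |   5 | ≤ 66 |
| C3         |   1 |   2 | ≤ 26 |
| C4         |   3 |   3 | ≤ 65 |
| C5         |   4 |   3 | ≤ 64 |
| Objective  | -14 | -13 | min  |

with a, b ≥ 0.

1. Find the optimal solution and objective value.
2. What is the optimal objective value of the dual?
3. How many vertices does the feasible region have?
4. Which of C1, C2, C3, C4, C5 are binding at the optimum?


1. a = 10, b = 8, z = -244
2. -244
3. 4
4. C3, C5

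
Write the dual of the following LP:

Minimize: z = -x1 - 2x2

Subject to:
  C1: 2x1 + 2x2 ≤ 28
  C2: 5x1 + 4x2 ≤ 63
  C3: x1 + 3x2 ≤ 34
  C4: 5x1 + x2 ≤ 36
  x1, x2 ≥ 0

Primal min cᵀx s.t. Ax ≤ b, x ≥ 0  →  Dual max −bᵀy s.t. Aᵀy ≥ −c, y ≥ 0.

Maximize: z = -28y1 - 63y2 - 34y3 - 36y4

Subject to:
  2y1 + 5y2 + y3 + 5y4 ≥ 1
  2y1 + 4y2 + 3y3 + y4 ≥ 2
  y1, y2, y3, y4 ≥ 0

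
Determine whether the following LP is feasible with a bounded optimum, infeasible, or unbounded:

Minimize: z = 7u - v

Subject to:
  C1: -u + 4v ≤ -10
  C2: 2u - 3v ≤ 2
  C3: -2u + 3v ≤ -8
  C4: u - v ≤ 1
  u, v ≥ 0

Infeasible (no feasible solution exists)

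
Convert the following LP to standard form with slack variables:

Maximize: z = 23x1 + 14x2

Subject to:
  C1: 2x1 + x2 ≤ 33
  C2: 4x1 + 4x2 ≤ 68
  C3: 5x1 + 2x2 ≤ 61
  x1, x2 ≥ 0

max z = 23x1 + 14x2

s.t.
  2x1 + x2 + s1 = 33
  4x1 + 4x2 + s2 = 68
  5x1 + 2x2 + s3 = 61
  x1, x2, s1, s2, s3 ≥ 0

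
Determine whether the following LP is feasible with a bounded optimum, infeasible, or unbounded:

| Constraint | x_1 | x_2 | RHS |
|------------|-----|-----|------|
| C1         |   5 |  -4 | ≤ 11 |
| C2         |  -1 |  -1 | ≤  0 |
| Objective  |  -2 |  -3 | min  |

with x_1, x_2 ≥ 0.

Unbounded (objective can decrease without bound)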